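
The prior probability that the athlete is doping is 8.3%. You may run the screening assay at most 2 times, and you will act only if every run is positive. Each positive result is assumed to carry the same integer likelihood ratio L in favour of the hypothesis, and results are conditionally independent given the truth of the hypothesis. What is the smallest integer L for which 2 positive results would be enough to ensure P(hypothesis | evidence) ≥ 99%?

34

Prior odds = 0.083/0.917 = 83/917.
Target odds = 0.99/0.01 = 99.
Need L² ≥ 99 ÷ (83/917) = 90783/83.
33² = 1089 < 90783/83 ≤ 1156 = 34², so L = 34.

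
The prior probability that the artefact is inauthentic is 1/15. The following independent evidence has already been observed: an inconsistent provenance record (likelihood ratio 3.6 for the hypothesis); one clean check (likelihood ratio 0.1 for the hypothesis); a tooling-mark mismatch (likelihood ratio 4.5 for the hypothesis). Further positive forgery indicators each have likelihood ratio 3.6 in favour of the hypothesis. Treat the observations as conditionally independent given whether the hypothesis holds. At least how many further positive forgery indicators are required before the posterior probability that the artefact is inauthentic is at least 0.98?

5

Prior odds = (1/15)/(14/15) = 1/14.
Combined Bayes factor of the evidence already in hand = 3.6 × 0.1 × 4.5 = 1.62.
Odds after that evidence = (1/14) × 1.62 = 81/700.
Target odds = 0.98/0.02 = 49.
Need 3.6ⁿ ≥ 49 ÷ (81/700) = 34300/81.
3.6⁴ = 167.9616 falls short of 34300/81 but 3.6⁵ = 604.66176 reaches it, so n = 5.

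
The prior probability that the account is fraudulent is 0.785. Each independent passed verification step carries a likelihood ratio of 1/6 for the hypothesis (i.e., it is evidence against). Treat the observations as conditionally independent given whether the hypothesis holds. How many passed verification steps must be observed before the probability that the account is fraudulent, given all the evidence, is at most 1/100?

4

Prior odds = 0.785/0.215 = 157/43.
Likelihood ratio per passed verification step = 1/6.
Target posterior odds = 0.01/0.99 = 1/99.
Require (1/6)ⁿ ≤ 1/99 ÷ (157/43) = 43/15543.
(1/6)³ = 1/216 is still above 43/15543 but (1/6)⁴ = 1/1296 is at or below it, so n = 4.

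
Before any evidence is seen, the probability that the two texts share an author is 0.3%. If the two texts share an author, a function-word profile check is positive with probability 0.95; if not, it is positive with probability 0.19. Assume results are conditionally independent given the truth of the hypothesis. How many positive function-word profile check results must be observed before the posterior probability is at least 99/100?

Prior odds: 0.003 ÷ 0.997 = 3/997.
Likelihood ratio of a positive = 0.95/0.19 = 5.
Target odds: 0.99 ÷ 0.01 = 99.
Need (3/997) × 5ⁿ ≥ 99, i.e. 5ⁿ ≥ 32901.
5⁶ = 15625 falls short of 32901 but 5⁷ = 78125 reaches it, so n = 7.

7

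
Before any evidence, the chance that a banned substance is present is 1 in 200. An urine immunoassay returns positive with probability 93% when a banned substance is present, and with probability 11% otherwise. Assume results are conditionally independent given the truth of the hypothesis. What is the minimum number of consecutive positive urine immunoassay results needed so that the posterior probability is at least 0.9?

Prior odds: 0.005 ÷ 0.995 = 1/199.
Likelihood ratio of a positive result = 0.93/0.11 = 93/11.
Target odds: 0.9 ÷ 0.1 = 9.
Require (93/11)ⁿ ≥ 9 ÷ (1/199) = 1791.
(93/11)³ = 804357/1331 falls short of 1791 but (93/11)⁴ = 74805201/14641 reaches it, so n = 4.

4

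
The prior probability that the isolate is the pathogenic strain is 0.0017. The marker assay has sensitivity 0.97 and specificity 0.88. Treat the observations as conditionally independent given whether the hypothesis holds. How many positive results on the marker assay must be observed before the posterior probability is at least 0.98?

Prior odds: 0.0017 ÷ 0.9983 = 17/9983.
False-positive rate = 1 − 0.88 = 0.12; likelihood ratio of a positive = 0.97/0.12 = 97/12.
Target odds: 0.98 ÷ 0.02 = 49.
Need (17/9983) × (97/12)ⁿ ≥ 49, i.e. (97/12)ⁿ ≥ 489167/17.
(97/12)⁴ = 88529281/20736 falls short of 489167/17 but (97/12)⁵ ≈34510.6 reaches it, so n = 5.

5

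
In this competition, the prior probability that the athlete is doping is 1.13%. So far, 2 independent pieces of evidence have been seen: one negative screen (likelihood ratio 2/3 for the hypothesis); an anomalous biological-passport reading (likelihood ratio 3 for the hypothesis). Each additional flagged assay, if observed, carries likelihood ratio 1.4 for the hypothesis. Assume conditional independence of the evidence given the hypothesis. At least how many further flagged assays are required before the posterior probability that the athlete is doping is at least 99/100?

25

Prior odds = 0.0113/0.9887 = 113/9887.
Combined Bayes factor of the evidence already in hand = (2/3) × 3 = 2.
Odds after that evidence = (113/9887) × 2 = 226/9887.
Target odds = 0.99/0.01 = 99.
Need 1.4ⁿ ≥ 99 ÷ (226/9887) = 978813/226.
1.4²⁴ ≈3214.2 falls short of 978813/226 but 1.4²⁵ ≈4499.88 reaches it, so n = 25.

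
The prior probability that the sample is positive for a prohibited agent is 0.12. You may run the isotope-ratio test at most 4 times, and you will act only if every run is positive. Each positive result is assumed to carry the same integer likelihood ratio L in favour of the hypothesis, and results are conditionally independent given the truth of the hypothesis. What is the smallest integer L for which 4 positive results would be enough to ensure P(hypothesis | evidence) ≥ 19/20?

Prior odds = 0.12/0.88 = 3/22.
Target odds = 0.95/0.05 = 19.
Need L⁴ ≥ 19 ÷ (3/22) = 418/3.
3⁴ = 81 < 418/3 ≤ 256 = 4⁴, so L = 4.

4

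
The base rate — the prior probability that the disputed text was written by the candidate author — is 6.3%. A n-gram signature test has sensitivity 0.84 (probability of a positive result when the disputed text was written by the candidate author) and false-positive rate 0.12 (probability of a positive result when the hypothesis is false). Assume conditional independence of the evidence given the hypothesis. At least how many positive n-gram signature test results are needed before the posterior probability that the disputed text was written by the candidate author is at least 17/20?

Prior odds: 0.063 ÷ 0.937 = 63/937.
Likelihood ratio of a positive result = 0.84/0.12 = 7.
Target posterior odds = 0.85/0.15 = 17/3.
Need (63/937) × 7ⁿ ≥ 17/3, i.e. 7ⁿ ≥ 15929/189.
7² = 49 falls short of 15929/189 but 7³ = 343 reaches it, so n = 3.

3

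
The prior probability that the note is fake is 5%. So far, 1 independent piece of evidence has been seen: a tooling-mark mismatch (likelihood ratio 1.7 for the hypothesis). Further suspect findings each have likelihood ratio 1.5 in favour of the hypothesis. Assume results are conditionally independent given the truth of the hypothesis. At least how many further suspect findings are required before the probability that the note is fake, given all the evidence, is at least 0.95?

14

Prior odds = 0.05/0.95 = 1/19.
Bayes factor of the evidence already in hand = 1.7.
Odds after that evidence = (1/19) × 1.7 = 17/190.
Target odds = 0.95/0.05 = 19.
Need 1.5ⁿ ≥ 19 ÷ (17/190) = 3610/17.
1.5¹³ = 1594323/8192 falls short of 3610/17 but 1.5¹⁴ = 4782969/16384 reaches it, so n = 14.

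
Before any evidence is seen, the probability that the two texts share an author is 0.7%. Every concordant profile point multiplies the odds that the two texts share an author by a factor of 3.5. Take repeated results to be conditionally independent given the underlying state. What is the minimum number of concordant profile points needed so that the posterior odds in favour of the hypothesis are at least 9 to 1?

6

Prior odds: 0.007 ÷ 0.993 = 7/993.
Likelihood ratio per concordant profile point = 3.5.
Target odds = 9.
Require 3.5ⁿ ≥ 9 ÷ (7/993) = 8937/7.
3.5⁵ = 525.21875 falls short of 8937/7 but 3.5⁶ = 1838.265625 reaches it, so n = 6.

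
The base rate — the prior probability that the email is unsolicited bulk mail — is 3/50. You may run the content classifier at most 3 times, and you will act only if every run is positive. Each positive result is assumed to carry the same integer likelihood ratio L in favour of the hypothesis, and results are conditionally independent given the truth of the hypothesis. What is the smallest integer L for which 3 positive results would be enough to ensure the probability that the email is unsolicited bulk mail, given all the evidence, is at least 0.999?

26

Prior odds = 0.06/0.94 = 3/47.
Target odds = 0.999/0.001 = 999.
Need L³ ≥ 999 ÷ (3/47) = 15651.
25³ = 15625 < 15651 ≤ 17576 = 26³, so L = 26.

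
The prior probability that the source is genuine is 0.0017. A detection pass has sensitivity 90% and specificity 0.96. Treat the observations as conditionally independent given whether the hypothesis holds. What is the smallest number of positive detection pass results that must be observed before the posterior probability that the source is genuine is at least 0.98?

4

Prior odds = 0.0017/0.9983 = 17/9983.
False-positive rate = 1 − 0.96 = 0.04; likelihood ratio of a positive = 0.9/0.04 = 22.5.
Target posterior odds = 0.98/0.02 = 49.
Require 22.5ⁿ ≥ 49 ÷ (17/9983) = 489167/17.
22.5³ = 11390.625 falls short of 489167/17 but 22.5⁴ = 256289.0625 reaches it, so n = 4.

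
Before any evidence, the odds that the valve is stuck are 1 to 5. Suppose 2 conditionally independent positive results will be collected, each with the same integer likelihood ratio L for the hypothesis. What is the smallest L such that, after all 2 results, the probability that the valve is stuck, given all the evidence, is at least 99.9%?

71

Prior odds = 0.2.
Target odds = 0.999/0.001 = 999.
Need L² ≥ 999 ÷ 0.2 = 4995.
70² = 4900 < 4995 ≤ 5041 = 71², so L = 71.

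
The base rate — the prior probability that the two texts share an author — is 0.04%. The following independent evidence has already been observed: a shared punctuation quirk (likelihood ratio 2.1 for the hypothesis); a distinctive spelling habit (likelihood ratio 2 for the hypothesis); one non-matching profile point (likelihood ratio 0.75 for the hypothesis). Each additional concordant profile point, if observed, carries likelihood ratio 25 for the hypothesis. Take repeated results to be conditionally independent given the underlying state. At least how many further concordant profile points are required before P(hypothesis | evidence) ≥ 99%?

4

Prior odds = 0.0004/0.9996 = 1/2499.
Combined Bayes factor of the evidence already in hand = 2.1 × 2 × 0.75 = 3.15.
Odds after that evidence = (1/2499) × 3.15 = 3/2380.
Target odds = 0.99/0.01 = 99.
Need 25ⁿ ≥ 99 ÷ (3/2380) = 78540.
25³ = 15625 falls short of 78540 but 25⁴ = 390625 reaches it, so n = 4.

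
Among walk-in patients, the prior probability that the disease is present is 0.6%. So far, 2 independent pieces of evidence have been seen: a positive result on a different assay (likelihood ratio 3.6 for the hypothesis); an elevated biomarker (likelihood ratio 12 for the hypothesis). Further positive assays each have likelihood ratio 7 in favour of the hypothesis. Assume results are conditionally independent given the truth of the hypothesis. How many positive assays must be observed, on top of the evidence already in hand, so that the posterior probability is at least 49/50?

Prior odds = 0.006/0.994 = 3/497.
Combined Bayes factor of the evidence already in hand = 3.6 × 12 = 43.2.
Odds after that evidence = (3/497) × 43.2 = 648/2485.
Target odds = 0.98/0.02 = 49.
Need 7ⁿ ≥ 49 ÷ (648/2485) = 121765/648.
7² = 49 falls short of 121765/648 but 7³ = 343 reaches it, so n = 3.

3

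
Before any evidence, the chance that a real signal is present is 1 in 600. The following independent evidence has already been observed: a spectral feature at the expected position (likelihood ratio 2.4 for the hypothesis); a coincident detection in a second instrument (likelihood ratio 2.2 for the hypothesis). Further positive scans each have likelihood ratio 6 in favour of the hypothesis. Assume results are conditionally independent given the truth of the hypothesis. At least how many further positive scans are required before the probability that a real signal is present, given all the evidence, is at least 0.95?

Prior odds = (1/600)/(599/600) = 1/599.
Combined Bayes factor of the evidence already in hand = 2.4 × 2.2 = 5.28.
Odds after that evidence = (1/599) × 5.28 = 132/14975.
Target odds = 0.95/0.05 = 19.
Need 6ⁿ ≥ 19 ÷ (132/14975) = 284525/132.
6⁴ = 1296 falls short of 284525/132 but 6⁵ = 7776 reaches it, so n = 5.

5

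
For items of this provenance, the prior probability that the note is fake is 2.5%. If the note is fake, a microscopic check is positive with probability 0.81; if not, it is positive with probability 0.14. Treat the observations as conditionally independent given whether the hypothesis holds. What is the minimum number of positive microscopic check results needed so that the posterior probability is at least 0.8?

Prior odds: 0.025 ÷ 0.975 = 1/39.
Likelihood ratio of a positive = 0.81/0.14 = 81/14.
Target odds: 0.8 ÷ 0.2 = 4.
Need (1/39) × (81/14)ⁿ ≥ 4, i.e. (81/14)ⁿ ≥ 156.
(81/14)² = 6561/196 falls short of 156 but (81/14)³ = 531441/2744 reaches it, so n = 3.

3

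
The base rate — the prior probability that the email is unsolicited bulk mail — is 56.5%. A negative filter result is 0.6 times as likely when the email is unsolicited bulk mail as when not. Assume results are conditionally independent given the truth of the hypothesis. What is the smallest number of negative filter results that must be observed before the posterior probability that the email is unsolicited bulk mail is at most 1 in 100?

10

Prior odds = 0.565/0.435 = 113/87.
Likelihood ratio per negative filter result = 0.6.
Target odds: 0.01 ÷ 0.99 = 1/99.
Need (113/87) × 0.6ⁿ ≤ 1/99, i.e. 0.6ⁿ ≤ 29/3729.
0.6⁹ = 19683/1953125 is still above 29/3729 but 0.6¹⁰ = 59049/9765625 is at or below it, so n = 10.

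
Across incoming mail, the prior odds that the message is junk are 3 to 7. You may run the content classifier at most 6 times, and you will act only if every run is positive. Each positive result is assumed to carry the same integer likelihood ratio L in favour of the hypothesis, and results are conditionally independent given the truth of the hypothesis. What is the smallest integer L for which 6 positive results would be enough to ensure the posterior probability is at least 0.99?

3

Prior odds = 3/7.
Target odds = 0.99/0.01 = 99.
Need L⁶ ≥ 99 ÷ (3/7) = 231.
2⁶ = 64 < 231 ≤ 729 = 3⁶, so L = 3.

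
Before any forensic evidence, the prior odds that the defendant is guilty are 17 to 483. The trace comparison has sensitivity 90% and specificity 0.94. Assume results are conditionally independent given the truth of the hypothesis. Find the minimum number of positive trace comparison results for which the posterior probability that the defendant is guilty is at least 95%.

3

Prior odds = 17/483.
False-positive rate = 1 − 0.94 = 0.06; likelihood ratio of a positive = 0.9/0.06 = 15.
Target posterior odds = 0.95/0.05 = 19.
Require 15ⁿ ≥ 19 ÷ (17/483) = 9177/17.
15² = 225 falls short of 9177/17 but 15³ = 3375 reaches it, so n = 3.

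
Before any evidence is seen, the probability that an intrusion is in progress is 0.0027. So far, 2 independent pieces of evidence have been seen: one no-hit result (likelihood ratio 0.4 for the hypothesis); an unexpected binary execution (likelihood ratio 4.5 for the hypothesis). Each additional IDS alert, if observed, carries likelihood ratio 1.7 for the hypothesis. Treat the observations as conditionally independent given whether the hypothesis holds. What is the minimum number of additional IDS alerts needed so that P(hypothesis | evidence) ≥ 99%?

Prior odds = 0.0027/0.9973 = 27/9973.
Combined Bayes factor of the evidence already in hand = 0.4 × 4.5 = 1.8.
Odds after that evidence = (27/9973) × 1.8 = 243/49865.
Target odds = 0.99/0.01 = 99.
Need 1.7ⁿ ≥ 99 ÷ (243/49865) = 548515/27.
1.7¹⁸ ≈14063.1 falls short of 548515/27 but 1.7¹⁹ ≈23907.2 reaches it, so n = 19.

19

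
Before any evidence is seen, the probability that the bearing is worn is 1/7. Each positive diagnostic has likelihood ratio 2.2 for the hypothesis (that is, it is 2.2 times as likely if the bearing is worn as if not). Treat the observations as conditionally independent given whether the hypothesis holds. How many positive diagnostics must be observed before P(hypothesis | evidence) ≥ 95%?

7

Prior odds = (1/7)/(6/7) = 1/6.
Likelihood ratio per positive diagnostic = 2.2.
Target posterior odds = 0.95/0.05 = 19.
Require 2.2ⁿ ≥ 19 ÷ (1/6) = 114.
2.2⁶ = 1771561/15625 falls short of 114 but 2.2⁷ = 19487171/78125 reaches it, so n = 7.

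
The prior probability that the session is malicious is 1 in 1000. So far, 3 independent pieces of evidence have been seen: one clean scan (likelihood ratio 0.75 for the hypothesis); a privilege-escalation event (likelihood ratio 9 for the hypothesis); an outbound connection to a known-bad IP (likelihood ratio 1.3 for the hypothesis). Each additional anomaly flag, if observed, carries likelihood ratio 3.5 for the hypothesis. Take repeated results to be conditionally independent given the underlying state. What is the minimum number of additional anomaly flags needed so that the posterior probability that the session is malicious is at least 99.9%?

Prior odds = 0.001/0.999 = 1/999.
Combined Bayes factor of the evidence already in hand = 0.75 × 9 × 1.3 = 8.775.
Odds after that evidence = (1/999) × 8.775 = 13/1480.
Target odds = 0.999/0.001 = 999.
Need 3.5ⁿ ≥ 999 ÷ (13/1480) = 1478520/13.
3.5⁹ = 40353607/512 falls short of 1478520/13 but 3.5¹⁰ = 282475249/1024 reaches it, so n = 10.

10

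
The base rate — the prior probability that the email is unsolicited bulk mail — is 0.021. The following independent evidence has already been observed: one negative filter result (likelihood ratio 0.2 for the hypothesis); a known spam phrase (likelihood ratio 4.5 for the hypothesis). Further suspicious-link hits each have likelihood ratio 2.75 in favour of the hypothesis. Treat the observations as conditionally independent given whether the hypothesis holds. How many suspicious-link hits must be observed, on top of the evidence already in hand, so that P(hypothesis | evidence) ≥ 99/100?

Prior odds = 0.021/0.979 = 21/979.
Combined Bayes factor of the evidence already in hand = 0.2 × 4.5 = 0.9.
Odds after that evidence = (21/979) × 0.9 = 189/9790.
Target odds = 0.99/0.01 = 99.
Need 2.75ⁿ ≥ 99 ÷ (189/9790) = 107690/21.
2.75⁸ = 214358881/65536 falls short of 107690/21 but 2.75⁹ ≈8994.86 reaches it, so n = 9.

9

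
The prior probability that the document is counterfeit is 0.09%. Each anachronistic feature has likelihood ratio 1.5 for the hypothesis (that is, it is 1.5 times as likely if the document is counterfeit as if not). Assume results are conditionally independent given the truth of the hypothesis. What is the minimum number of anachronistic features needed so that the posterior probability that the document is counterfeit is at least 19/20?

Prior odds: 0.0009 ÷ 0.9991 = 9/9991.
Likelihood ratio per anachronistic feature = 1.5.
Target posterior odds = 0.95/0.05 = 19.
Require 1.5ⁿ ≥ 19 ÷ (9/9991) = 189829/9.
1.5²⁴ ≈16834.1 falls short of 189829/9 but 1.5²⁵ ≈25251.2 reaches it, so n = 25.

25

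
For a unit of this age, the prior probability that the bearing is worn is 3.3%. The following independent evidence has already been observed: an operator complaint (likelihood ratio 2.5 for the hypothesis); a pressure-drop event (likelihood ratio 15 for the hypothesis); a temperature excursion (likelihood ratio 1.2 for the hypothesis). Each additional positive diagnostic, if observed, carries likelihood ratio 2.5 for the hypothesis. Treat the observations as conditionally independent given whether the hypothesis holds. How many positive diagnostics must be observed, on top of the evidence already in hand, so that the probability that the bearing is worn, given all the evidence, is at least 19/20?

3

Prior odds = 0.033/0.967 = 33/967.
Combined Bayes factor of the evidence already in hand = 2.5 × 15 × 1.2 = 45.
Odds after that evidence = (33/967) × 45 = 1485/967.
Target odds = 0.95/0.05 = 19.
Need 2.5ⁿ ≥ 19 ÷ (1485/967) = 18373/1485.
2.5² = 6.25 falls short of 18373/1485 but 2.5³ = 15.625 reaches it, so n = 3.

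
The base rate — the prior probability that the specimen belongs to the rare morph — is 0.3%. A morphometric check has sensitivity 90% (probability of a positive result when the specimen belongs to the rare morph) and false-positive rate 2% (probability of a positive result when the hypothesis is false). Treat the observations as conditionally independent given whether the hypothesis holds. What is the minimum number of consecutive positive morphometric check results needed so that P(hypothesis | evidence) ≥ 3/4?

2

Prior odds: 0.003 ÷ 0.997 = 3/997.
Likelihood ratio of a positive result = 0.9/0.02 = 45.
Target odds: 0.75 ÷ 0.25 = 3.
Require 45ⁿ ≥ 3 ÷ (3/997) = 997.
45¹ = 45 falls short of 997 but 45² = 2025 reaches it, so n = 2.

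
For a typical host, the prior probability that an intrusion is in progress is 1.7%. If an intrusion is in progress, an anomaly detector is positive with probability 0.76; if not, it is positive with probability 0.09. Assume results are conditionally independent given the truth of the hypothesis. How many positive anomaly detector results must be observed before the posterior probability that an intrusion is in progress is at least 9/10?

3

Prior odds: 0.017 ÷ 0.983 = 17/983.
Likelihood ratio of a positive = 0.76/0.09 = 76/9.
Target odds: 0.9 ÷ 0.1 = 9.
Need (17/983) × (76/9)ⁿ ≥ 9, i.e. (76/9)ⁿ ≥ 8847/17.
(76/9)² = 5776/81 falls short of 8847/17 but (76/9)³ = 438976/729 reaches it, so n = 3.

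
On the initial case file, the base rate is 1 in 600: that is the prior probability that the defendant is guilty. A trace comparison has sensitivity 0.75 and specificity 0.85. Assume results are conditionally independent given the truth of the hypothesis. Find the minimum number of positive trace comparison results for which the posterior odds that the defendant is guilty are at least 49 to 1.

7

Prior odds: (1/600) ÷ (599/600) = 1/599.
False-positive rate = 1 − 0.85 = 0.15; likelihood ratio of a positive = 0.75/0.15 = 5.
Target odds = 49.
Require 5ⁿ ≥ 49 ÷ (1/599) = 29351.
5⁶ = 15625 falls short of 29351 but 5⁷ = 78125 reaches it, so n = 7.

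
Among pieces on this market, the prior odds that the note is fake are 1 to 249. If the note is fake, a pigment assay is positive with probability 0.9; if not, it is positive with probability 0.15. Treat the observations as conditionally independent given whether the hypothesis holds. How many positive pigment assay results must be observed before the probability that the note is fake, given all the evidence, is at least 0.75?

4

Prior odds = 1/249.
Likelihood ratio of a positive = 0.9/0.15 = 6.
Target posterior odds = 0.75/0.25 = 3.
Require 6ⁿ ≥ 3 ÷ (1/249) = 747.
6³ = 216 falls short of 747 but 6⁴ = 1296 reaches it, so n = 4.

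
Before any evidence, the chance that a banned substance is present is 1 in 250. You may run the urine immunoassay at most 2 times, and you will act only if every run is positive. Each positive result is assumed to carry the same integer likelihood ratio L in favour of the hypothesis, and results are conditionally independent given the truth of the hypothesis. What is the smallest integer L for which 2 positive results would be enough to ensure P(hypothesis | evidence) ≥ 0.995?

223

Prior odds = 0.004/0.996 = 1/249.
Target odds = 0.995/0.005 = 199.
Need L² ≥ 199 ÷ (1/249) = 49551.
222² = 49284 < 49551 ≤ 49729 = 223², so L = 223.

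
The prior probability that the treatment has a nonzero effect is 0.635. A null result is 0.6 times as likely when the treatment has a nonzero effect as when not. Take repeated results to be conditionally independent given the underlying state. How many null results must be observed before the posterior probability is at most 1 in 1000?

15

Prior odds = 0.635/0.365 = 127/73.
Likelihood ratio per null result = 0.6.
Target odds: 0.001 ÷ 0.999 = 1/999.
Require 0.6ⁿ ≤ 1/999 ÷ (127/73) = 73/126873.
0.6¹⁴ ≈0.000783642 is still above 73/126873 but 0.6¹⁵ ≈0.000470185 is at or below it, so n = 15.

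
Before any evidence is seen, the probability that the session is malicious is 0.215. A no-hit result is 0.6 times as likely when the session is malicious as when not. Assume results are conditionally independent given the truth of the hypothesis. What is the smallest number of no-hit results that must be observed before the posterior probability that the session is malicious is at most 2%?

6

Prior odds = 0.215/0.785 = 43/157.
Likelihood ratio per no-hit result = 0.6.
Target posterior odds = 0.02/0.98 = 1/49.
Require 0.6ⁿ ≤ 1/49 ÷ (43/157) = 157/2107.
0.6⁵ = 0.07776 is still above 157/2107 but 0.6⁶ = 729/15625 is at or below it, so n = 6.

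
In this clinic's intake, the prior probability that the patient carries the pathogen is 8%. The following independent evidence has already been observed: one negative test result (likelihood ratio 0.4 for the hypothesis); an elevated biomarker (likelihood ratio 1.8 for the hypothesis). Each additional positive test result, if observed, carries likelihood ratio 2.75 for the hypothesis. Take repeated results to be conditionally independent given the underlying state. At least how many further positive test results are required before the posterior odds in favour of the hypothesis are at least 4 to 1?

Prior odds = 0.08/0.92 = 2/23.
Combined Bayes factor of the evidence already in hand = 0.4 × 1.8 = 0.72.
Odds after that evidence = (2/23) × 0.72 = 36/575.
Target odds = 4.
Need 2.75ⁿ ≥ 4 ÷ (36/575) = 575/9.
2.75⁴ = 57.19140625 falls short of 575/9 but 2.75⁵ = 161051/1024 reaches it, so n = 5.

5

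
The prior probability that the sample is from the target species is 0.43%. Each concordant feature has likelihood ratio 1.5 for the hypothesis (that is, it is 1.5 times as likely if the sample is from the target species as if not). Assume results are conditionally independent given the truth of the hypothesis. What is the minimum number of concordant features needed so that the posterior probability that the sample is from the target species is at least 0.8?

Prior odds: 0.0043 ÷ 0.9957 = 43/9957.
Likelihood ratio per concordant feature = 1.5.
Target posterior odds = 0.8/0.2 = 4.
Need (43/9957) × 1.5ⁿ ≥ 4, i.e. 1.5ⁿ ≥ 39828/43.
1.5¹⁶ = 43046721/65536 falls short of 39828/43 but 1.5¹⁷ = 129140163/131072 reaches it, so n = 17.

17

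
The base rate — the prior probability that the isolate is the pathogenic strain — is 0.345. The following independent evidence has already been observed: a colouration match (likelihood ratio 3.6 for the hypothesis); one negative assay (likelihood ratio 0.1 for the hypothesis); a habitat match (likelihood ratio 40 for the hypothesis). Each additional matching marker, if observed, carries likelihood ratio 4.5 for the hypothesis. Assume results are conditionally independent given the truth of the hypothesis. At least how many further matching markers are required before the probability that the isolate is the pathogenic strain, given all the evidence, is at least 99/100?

2

Prior odds = 0.345/0.655 = 69/131.
Combined Bayes factor of the evidence already in hand = 3.6 × 0.1 × 40 = 14.4.
Odds after that evidence = (69/131) × 14.4 = 4968/655.
Target odds = 0.99/0.01 = 99.
Need 4.5ⁿ ≥ 99 ÷ (4968/655) = 7205/552.
4.5¹ = 4.5 falls short of 7205/552 but 4.5² = 20.25 reaches it, so n = 2.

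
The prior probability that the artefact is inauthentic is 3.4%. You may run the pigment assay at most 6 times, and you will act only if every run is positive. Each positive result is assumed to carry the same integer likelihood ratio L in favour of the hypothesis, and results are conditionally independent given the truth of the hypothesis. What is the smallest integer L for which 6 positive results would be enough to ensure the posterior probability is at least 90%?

Prior odds = 0.034/0.966 = 17/483.
Target odds = 0.9/0.1 = 9.
Need L⁶ ≥ 9 ÷ (17/483) = 4347/17.
2⁶ = 64 < 4347/17 ≤ 729 = 3⁶, so L = 3.

3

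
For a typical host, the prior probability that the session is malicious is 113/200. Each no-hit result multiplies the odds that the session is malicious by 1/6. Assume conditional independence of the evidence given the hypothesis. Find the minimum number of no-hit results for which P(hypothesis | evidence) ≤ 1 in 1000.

5

Prior odds: 0.565 ÷ 0.435 = 113/87.
Likelihood ratio per no-hit result = 1/6.
Target posterior odds = 0.001/0.999 = 1/999.
Need (113/87) × (1/6)ⁿ ≤ 1/999, i.e. (1/6)ⁿ ≤ 29/37629.
(1/6)⁴ = 1/1296 is still above 29/37629 but (1/6)⁵ = 1/7776 is at or below it, so n = 5.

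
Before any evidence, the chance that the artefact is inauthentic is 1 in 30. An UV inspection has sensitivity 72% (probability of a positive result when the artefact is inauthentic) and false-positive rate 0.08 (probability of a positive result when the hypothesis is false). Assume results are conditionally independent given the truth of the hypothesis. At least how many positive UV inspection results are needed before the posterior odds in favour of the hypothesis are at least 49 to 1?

Prior odds = (1/30)/(29/30) = 1/29.
Likelihood ratio of a positive result = 0.72/0.08 = 9.
Target odds = 49.
Need (1/29) × 9ⁿ ≥ 49, i.e. 9ⁿ ≥ 1421.
9³ = 729 falls short of 1421 but 9⁴ = 6561 reaches it, so n = 4.

4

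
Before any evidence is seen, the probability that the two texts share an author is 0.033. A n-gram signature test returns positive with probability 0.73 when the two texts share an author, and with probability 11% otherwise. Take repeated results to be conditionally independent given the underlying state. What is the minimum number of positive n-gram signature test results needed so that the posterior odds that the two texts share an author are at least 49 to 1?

Prior odds: 0.033 ÷ 0.967 = 33/967.
Likelihood ratio of a positive result = 0.73/0.11 = 73/11.
Target odds = 49.
Need (33/967) × (73/11)ⁿ ≥ 49, i.e. (73/11)ⁿ ≥ 47383/33.
(73/11)³ = 389017/1331 falls short of 47383/33 but (73/11)⁴ = 28398241/14641 reaches it, so n = 4.

4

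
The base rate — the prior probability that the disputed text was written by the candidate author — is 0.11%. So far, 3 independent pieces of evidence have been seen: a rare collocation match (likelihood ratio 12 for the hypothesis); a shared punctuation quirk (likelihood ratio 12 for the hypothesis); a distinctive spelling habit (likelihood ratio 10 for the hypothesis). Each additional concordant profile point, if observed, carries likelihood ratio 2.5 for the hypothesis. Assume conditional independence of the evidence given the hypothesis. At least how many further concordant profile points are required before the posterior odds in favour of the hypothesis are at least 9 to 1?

2

Prior odds = 0.0011/0.9989 = 11/9989.
Combined Bayes factor of the evidence already in hand = 12 × 12 × 10 = 1440.
Odds after that evidence = (11/9989) × 1440 = 15840/9989.
Target odds = 9.
Need 2.5ⁿ ≥ 9 ÷ (15840/9989) = 9989/1760.
2.5¹ = 2.5 falls short of 9989/1760 but 2.5² = 6.25 reaches it, so n = 2.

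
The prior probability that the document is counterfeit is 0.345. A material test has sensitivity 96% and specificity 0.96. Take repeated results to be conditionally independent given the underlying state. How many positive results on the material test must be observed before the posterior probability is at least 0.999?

3

Prior odds: 0.345 ÷ 0.655 = 69/131.
False-positive rate = 1 − 0.96 = 0.04; likelihood ratio of a positive = 0.96/0.04 = 24.
Target odds: 0.999 ÷ 0.001 = 999.
Need (69/131) × 24ⁿ ≥ 999, i.e. 24ⁿ ≥ 43623/23.
24² = 576 falls short of 43623/23 but 24³ = 13824 reaches it, so n = 3.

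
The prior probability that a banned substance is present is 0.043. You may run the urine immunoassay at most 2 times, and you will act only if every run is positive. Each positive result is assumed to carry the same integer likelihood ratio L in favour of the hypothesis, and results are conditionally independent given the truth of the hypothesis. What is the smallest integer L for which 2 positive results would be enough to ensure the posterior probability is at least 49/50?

34

Prior odds = 0.043/0.957 = 43/957.
Target odds = 0.98/0.02 = 49.
Need L² ≥ 49 ÷ (43/957) = 46893/43.
33² = 1089 < 46893/43 ≤ 1156 = 34², so L = 34.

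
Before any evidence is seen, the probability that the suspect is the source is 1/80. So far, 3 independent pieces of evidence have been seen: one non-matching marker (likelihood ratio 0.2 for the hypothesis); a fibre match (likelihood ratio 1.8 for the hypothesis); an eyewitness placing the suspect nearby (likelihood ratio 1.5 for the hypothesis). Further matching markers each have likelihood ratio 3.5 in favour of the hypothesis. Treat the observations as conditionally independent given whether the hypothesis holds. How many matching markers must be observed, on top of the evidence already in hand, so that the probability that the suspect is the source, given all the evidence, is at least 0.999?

10

Prior odds = 0.0125/0.9875 = 1/79.
Combined Bayes factor of the evidence already in hand = 0.2 × 1.8 × 1.5 = 0.54.
Odds after that evidence = (1/79) × 0.54 = 27/3950.
Target odds = 0.999/0.001 = 999.
Need 3.5ⁿ ≥ 999 ÷ (27/3950) = 146150.
3.5⁹ = 40353607/512 falls short of 146150 but 3.5¹⁰ = 282475249/1024 reaches it, so n = 10.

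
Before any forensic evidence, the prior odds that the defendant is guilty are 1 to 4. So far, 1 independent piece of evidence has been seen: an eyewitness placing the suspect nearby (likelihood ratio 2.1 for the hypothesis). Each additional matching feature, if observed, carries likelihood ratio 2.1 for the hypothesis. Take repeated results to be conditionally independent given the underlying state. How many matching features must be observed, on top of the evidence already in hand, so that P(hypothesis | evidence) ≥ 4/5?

Prior odds = 0.25.
Bayes factor of the evidence already in hand = 2.1.
Odds after that evidence = 0.25 × 2.1 = 0.525.
Target odds = 0.8/0.2 = 4.
Need 2.1ⁿ ≥ 4 ÷ 0.525 = 160/21.
2.1² = 4.41 falls short of 160/21 but 2.1³ = 9.261 reaches it, so n = 3.

3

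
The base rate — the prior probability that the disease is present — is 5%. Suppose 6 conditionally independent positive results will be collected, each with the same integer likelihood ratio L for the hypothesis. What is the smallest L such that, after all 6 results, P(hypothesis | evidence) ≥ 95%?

Prior odds = 0.05/0.95 = 1/19.
Target odds = 0.95/0.05 = 19.
Need L⁶ ≥ 19 ÷ (1/19) = 361.
2⁶ = 64 < 361 ≤ 729 = 3⁶, so L = 3.

3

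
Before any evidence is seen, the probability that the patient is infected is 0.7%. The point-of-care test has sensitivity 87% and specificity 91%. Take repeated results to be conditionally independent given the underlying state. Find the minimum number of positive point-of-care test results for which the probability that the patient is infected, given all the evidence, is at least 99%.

5

Prior odds = 0.007/0.993 = 7/993.
False-positive rate = 1 − 0.91 = 0.09; likelihood ratio of a positive = 0.87/0.09 = 29/3.
Target odds: 0.99 ÷ 0.01 = 99.
Require (29/3)ⁿ ≥ 99 ÷ (7/993) = 98307/7.
(29/3)⁴ = 707281/81 falls short of 98307/7 but (29/3)⁵ = 20511149/243 reaches it, so n = 5.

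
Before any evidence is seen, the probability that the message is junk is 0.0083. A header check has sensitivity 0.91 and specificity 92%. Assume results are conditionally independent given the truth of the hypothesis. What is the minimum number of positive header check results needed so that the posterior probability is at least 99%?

4

Prior odds: 0.0083 ÷ 0.9917 = 83/9917.
False-positive rate = 1 − 0.92 = 0.08; likelihood ratio of a positive = 0.91/0.08 = 11.375.
Target posterior odds = 0.99/0.01 = 99.
Require 11.375ⁿ ≥ 99 ÷ (83/9917) = 981783/83.
11.375³ = 753571/512 falls short of 981783/83 but 11.375⁴ = 68574961/4096 reaches it, so n = 4.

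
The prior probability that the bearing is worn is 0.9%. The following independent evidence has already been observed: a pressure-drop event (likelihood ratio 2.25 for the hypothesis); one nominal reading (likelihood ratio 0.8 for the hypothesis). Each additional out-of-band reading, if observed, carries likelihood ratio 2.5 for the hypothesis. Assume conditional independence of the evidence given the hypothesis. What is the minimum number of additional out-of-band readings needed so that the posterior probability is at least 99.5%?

11

Prior odds = 0.009/0.991 = 9/991.
Combined Bayes factor of the evidence already in hand = 2.25 × 0.8 = 1.8.
Odds after that evidence = (9/991) × 1.8 = 81/4955.
Target odds = 0.995/0.005 = 199.
Need 2.5ⁿ ≥ 199 ÷ (81/4955) = 986045/81.
2.5¹⁰ = 9765625/1024 falls short of 986045/81 but 2.5¹¹ = 48828125/2048 reaches it, so n = 11.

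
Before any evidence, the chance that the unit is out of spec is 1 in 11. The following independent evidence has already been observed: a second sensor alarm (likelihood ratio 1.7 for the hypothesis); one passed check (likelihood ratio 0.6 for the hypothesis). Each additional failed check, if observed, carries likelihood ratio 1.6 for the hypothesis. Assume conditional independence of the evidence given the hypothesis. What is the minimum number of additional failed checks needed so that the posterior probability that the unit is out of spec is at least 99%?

15

Prior odds = (1/11)/(10/11) = 0.1.
Combined Bayes factor of the evidence already in hand = 1.7 × 0.6 = 1.02.
Odds after that evidence = 0.1 × 1.02 = 0.102.
Target odds = 0.99/0.01 = 99.
Need 1.6ⁿ ≥ 99 ÷ 0.102 = 16500/17.
1.6¹⁴ ≈720.576 falls short of 16500/17 but 1.6¹⁵ ≈1152.92 reaches it, so n = 15.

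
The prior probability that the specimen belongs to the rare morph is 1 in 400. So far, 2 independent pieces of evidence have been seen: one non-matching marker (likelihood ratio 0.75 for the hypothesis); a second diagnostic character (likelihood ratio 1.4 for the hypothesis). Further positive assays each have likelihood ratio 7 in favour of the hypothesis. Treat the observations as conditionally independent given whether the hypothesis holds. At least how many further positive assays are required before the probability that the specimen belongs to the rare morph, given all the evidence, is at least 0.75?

4

Prior odds = 0.0025/0.9975 = 1/399.
Combined Bayes factor of the evidence already in hand = 0.75 × 1.4 = 1.05.
Odds after that evidence = (1/399) × 1.05 = 1/380.
Target odds = 0.75/0.25 = 3.
Need 7ⁿ ≥ 3 ÷ (1/380) = 1140.
7³ = 343 falls short of 1140 but 7⁴ = 2401 reaches it, so n = 4.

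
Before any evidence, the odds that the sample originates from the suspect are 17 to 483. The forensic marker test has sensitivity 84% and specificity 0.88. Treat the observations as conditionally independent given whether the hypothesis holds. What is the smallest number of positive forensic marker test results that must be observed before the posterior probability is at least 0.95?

Prior odds = 17/483.
False-positive rate = 1 − 0.88 = 0.12; likelihood ratio of a positive = 0.84/0.12 = 7.
Target posterior odds = 0.95/0.05 = 19.
Require 7ⁿ ≥ 19 ÷ (17/483) = 9177/17.
7³ = 343 falls short of 9177/17 but 7⁴ = 2401 reaches it, so n = 4.

4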